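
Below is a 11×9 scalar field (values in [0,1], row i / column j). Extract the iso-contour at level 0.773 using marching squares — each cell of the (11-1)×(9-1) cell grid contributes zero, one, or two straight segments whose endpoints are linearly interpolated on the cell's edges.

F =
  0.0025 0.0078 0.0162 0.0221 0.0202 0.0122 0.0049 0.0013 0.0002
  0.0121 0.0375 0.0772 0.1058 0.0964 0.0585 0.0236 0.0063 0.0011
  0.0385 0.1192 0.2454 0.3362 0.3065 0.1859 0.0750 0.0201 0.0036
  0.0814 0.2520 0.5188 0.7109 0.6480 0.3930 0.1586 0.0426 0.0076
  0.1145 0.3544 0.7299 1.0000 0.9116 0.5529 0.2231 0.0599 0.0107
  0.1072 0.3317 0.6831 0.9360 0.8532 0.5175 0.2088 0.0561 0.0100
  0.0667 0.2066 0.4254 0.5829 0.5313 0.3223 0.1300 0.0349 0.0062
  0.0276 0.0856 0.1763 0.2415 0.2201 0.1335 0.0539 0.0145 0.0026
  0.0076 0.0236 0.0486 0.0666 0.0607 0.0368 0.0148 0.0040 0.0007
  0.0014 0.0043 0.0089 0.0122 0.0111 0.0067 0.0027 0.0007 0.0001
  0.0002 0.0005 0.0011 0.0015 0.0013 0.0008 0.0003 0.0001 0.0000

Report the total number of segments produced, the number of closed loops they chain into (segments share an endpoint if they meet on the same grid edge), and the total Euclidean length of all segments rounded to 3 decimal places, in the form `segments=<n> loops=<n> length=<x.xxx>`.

segments=8 loops=1 length=7.026

cell (3,2): code 0100 → (3.215,3.000)–(4.000,2.160)
cell (3,3): code 1100 → (3.474,4.000)–(3.215,3.000)
cell (3,4): code 1000 → (4.000,4.386)–(3.474,4.000)
cell (4,2): code 0110 → (4.000,2.160)–(5.000,2.355)
cell (4,4): code 1001 → (5.000,4.239)–(4.000,4.386)
cell (5,2): code 0010 → (5.000,2.355)–(5.462,3.000)
cell (5,3): code 0011 → (5.462,3.000)–(5.249,4.000)
cell (5,4): code 0001 → (5.249,4.000)–(5.000,4.239)
total: 8 segments, chained into 1 closed loop(s), length Σ = 7.025872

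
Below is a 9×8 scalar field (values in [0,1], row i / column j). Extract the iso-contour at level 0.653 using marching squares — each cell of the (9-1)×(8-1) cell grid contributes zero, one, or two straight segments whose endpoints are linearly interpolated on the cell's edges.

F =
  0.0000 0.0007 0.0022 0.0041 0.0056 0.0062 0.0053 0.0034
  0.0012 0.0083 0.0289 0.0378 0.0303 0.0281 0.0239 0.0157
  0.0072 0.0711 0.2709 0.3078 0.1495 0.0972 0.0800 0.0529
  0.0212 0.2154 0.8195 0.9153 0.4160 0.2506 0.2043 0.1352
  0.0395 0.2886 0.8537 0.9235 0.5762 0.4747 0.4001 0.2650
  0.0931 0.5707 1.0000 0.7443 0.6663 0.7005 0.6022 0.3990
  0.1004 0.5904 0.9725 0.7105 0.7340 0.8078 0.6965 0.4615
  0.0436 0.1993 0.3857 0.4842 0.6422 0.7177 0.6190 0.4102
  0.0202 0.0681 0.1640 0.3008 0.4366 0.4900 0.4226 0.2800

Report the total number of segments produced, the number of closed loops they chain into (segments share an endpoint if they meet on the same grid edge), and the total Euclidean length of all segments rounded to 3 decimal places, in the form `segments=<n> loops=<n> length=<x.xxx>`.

segments=20 loops=1 length=16.056

cell (2,1): code 0100 → (2.697,2.000)–(3.000,1.724)
cell (2,2): code 1100 → (2.568,3.000)–(2.697,2.000)
cell (2,3): code 1000 → (3.000,3.525)–(2.568,3.000)
cell (3,1): code 0110 → (3.000,1.724)–(4.000,1.645)
cell (3,3): code 1001 → (4.000,3.779)–(3.000,3.525)
cell (4,1): code 0110 → (4.000,1.645)–(5.000,1.192)
cell (4,3): code 1101 → (4.852,4.000)–(4.000,3.779)
cell (4,4): code 1100 → (4.790,5.000)–(4.852,4.000)
cell (4,5): code 1000 → (5.000,5.483)–(4.790,5.000)
cell (5,1): code 0110 → (5.000,1.192)–(6.000,1.164)
cell (5,5): code 1101 → (5.539,6.000)–(5.000,5.483)
cell (5,6): code 1000 → (6.000,6.185)–(5.539,6.000)
cell (6,1): code 0010 → (6.000,1.164)–(6.544,2.000)
cell (6,2): code 0011 → (6.544,2.000)–(6.254,3.000)
cell (6,3): code 0011 → (6.254,3.000)–(6.882,4.000)
cell (6,4): code 0111 → (6.882,4.000)–(7.000,4.143)
cell (6,5): code 1011 → (7.000,5.656)–(6.561,6.000)
cell (6,6): code 0001 → (6.561,6.000)–(6.000,6.185)
cell (7,4): code 0010 → (7.000,4.143)–(7.284,5.000)
cell (7,5): code 0001 → (7.284,5.000)–(7.000,5.656)
total: 20 segments, chained into 1 closed loop(s), length Σ = 16.055795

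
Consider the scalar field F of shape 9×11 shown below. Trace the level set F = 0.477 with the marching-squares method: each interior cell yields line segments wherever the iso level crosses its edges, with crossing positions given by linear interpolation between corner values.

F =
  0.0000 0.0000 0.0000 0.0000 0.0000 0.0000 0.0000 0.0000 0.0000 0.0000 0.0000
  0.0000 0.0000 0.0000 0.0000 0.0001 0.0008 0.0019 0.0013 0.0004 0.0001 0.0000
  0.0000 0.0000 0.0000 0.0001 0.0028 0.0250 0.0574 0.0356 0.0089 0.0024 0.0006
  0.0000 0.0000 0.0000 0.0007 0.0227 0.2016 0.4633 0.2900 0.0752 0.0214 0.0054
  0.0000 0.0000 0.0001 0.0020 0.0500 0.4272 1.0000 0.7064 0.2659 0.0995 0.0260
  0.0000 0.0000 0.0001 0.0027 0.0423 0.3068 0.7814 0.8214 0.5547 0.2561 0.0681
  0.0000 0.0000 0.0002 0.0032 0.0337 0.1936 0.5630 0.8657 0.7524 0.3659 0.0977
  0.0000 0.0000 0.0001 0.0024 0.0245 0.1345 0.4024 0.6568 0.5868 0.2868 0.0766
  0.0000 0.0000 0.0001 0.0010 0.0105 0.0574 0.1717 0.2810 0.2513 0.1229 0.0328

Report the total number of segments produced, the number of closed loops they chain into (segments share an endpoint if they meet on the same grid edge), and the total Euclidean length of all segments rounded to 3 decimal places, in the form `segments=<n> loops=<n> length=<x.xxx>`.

segments=14 loops=1 length=12.189

cell (3,5): code 0100 → (3.026,6.000)–(4.000,5.087)
cell (3,6): code 1100 → (3.449,7.000)–(3.026,6.000)
cell (3,7): code 1000 → (4.000,7.521)–(3.449,7.000)
cell (4,5): code 0110 → (4.000,5.087)–(5.000,5.359)
cell (4,7): code 1101 → (4.731,8.000)–(4.000,7.521)
cell (4,8): code 1000 → (5.000,8.260)–(4.731,8.000)
cell (5,5): code 0110 → (5.000,5.359)–(6.000,5.767)
cell (5,8): code 1001 → (6.000,8.713)–(5.000,8.260)
cell (6,5): code 0010 → (6.000,5.767)–(6.535,6.000)
cell (6,6): code 0111 → (6.535,6.000)–(7.000,6.293)
cell (6,8): code 1001 → (7.000,8.366)–(6.000,8.713)
cell (7,6): code 0010 → (7.000,6.293)–(7.478,7.000)
cell (7,7): code 0011 → (7.478,7.000)–(7.327,8.000)
cell (7,8): code 0001 → (7.327,8.000)–(7.000,8.366)
total: 14 segments, chained into 1 closed loop(s), length Σ = 12.189272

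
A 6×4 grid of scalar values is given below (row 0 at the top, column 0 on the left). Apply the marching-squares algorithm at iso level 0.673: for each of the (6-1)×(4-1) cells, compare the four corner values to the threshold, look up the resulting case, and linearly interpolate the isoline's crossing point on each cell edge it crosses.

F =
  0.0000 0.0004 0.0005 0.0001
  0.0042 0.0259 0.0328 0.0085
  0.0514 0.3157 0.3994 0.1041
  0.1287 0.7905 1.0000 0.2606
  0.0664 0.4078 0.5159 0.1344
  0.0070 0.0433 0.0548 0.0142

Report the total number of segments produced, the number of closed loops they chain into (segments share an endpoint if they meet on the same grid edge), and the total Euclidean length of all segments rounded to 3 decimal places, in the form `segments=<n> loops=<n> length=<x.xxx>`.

segments=6 loops=1 length=4.277

cell (2,0): code 0100 → (2.753,1.000)–(3.000,0.822)
cell (2,1): code 1100 → (2.456,2.000)–(2.753,1.000)
cell (2,2): code 1000 → (3.000,2.442)–(2.456,2.000)
cell (3,0): code 0010 → (3.000,0.822)–(3.307,1.000)
cell (3,1): code 0011 → (3.307,1.000)–(3.675,2.000)
cell (3,2): code 0001 → (3.675,2.000)–(3.000,2.442)
total: 6 segments, chained into 1 closed loop(s), length Σ = 4.276946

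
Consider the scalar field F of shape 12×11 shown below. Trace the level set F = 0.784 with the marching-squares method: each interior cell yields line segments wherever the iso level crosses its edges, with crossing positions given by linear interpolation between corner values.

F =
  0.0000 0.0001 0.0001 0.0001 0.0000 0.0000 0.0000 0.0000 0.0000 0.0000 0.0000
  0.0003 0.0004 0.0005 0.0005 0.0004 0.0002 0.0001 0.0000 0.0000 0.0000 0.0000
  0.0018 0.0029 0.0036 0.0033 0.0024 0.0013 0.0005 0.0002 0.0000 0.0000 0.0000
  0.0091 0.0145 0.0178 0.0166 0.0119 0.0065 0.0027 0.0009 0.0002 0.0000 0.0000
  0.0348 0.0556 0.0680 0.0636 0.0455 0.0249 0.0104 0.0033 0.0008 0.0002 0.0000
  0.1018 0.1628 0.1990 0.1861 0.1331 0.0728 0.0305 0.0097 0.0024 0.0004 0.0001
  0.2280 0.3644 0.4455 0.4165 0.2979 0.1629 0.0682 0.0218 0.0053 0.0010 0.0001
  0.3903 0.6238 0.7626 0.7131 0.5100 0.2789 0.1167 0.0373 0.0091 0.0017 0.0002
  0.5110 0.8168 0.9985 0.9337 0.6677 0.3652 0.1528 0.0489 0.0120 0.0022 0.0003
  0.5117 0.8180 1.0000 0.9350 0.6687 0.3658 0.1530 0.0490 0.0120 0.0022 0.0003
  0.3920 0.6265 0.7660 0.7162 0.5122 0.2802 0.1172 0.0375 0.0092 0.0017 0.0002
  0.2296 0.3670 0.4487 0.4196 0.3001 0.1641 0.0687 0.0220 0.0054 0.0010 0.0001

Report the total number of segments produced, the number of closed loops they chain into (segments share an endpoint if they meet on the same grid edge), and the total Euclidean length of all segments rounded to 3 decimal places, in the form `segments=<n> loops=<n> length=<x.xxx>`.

cell (7,0): code 0100 → (7.830,1.000)–(8.000,0.893)
cell (7,1): code 1100 → (7.091,2.000)–(7.830,1.000)
cell (7,2): code 1100 → (7.321,3.000)–(7.091,2.000)
cell (7,3): code 1000 → (8.000,3.563)–(7.321,3.000)
cell (8,0): code 0110 → (8.000,0.893)–(9.000,0.889)
cell (8,3): code 1001 → (9.000,3.567)–(8.000,3.563)
cell (9,0): code 0010 → (9.000,0.889)–(9.178,1.000)
cell (9,1): code 0011 → (9.178,1.000)–(9.923,2.000)
cell (9,2): code 0011 → (9.923,2.000)–(9.690,3.000)
cell (9,3): code 0001 → (9.690,3.000)–(9.000,3.567)
total: 10 segments, chained into 1 closed loop(s), length Σ = 8.729162

segments=10 loops=1 length=8.729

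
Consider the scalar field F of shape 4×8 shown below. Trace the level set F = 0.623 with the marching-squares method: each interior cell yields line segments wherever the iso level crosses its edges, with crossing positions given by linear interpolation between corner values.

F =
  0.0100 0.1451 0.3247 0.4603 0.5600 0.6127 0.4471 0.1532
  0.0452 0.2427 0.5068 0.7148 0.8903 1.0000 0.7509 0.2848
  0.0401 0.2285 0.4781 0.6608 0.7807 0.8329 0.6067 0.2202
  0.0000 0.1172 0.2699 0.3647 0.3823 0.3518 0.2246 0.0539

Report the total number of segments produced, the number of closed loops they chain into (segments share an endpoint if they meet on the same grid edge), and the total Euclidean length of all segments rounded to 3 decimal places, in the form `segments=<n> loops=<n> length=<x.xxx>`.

cell (0,2): code 0100 → (0.639,3.000)–(1.000,2.559)
cell (0,3): code 1100 → (0.191,4.000)–(0.639,3.000)
cell (0,4): code 1100 → (0.027,5.000)–(0.191,4.000)
cell (0,5): code 1100 → (0.579,6.000)–(0.027,5.000)
cell (0,6): code 1000 → (1.000,6.274)–(0.579,6.000)
cell (1,2): code 0110 → (1.000,2.559)–(2.000,2.793)
cell (1,5): code 1011 → (2.000,5.928)–(1.887,6.000)
cell (1,6): code 0001 → (1.887,6.000)–(1.000,6.274)
cell (2,2): code 0010 → (2.000,2.793)–(2.128,3.000)
cell (2,3): code 0011 → (2.128,3.000)–(2.396,4.000)
cell (2,4): code 0011 → (2.396,4.000)–(2.436,5.000)
cell (2,5): code 0001 → (2.436,5.000)–(2.000,5.928)
total: 12 segments, chained into 1 closed loop(s), length Σ = 9.718599

segments=12 loops=1 length=9.719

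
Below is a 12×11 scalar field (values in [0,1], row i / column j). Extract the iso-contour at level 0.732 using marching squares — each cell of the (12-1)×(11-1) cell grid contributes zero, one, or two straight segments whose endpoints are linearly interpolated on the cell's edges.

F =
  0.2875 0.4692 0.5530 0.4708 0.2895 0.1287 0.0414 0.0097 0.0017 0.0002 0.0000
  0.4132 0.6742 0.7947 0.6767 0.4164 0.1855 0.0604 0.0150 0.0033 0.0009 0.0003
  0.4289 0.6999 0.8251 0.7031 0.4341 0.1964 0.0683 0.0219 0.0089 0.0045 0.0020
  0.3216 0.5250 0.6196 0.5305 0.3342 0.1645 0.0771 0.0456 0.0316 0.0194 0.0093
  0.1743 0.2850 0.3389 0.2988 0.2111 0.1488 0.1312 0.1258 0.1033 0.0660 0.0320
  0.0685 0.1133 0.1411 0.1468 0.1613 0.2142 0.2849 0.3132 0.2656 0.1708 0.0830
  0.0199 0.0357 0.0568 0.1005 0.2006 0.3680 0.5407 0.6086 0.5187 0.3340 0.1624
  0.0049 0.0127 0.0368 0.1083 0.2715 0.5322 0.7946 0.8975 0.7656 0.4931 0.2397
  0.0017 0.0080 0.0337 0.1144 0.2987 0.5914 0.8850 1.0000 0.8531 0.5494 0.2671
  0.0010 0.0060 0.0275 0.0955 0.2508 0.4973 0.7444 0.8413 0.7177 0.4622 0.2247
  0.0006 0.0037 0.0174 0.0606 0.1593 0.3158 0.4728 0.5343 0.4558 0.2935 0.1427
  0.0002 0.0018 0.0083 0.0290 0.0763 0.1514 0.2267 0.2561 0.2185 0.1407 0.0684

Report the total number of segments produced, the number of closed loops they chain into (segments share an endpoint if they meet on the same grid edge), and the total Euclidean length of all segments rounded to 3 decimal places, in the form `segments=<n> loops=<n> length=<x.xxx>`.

segments=18 loops=2 length=14.038

cell (0,1): code 0100 → (0.741,2.000)–(1.000,1.480)
cell (0,2): code 1000 → (1.000,2.531)–(0.741,2.000)
cell (1,1): code 0110 → (1.000,1.480)–(2.000,1.256)
cell (1,2): code 1001 → (2.000,2.763)–(1.000,2.531)
cell (2,1): code 0010 → (2.000,1.256)–(2.453,2.000)
cell (2,2): code 0001 → (2.453,2.000)–(2.000,2.763)
cell (6,5): code 0100 → (6.753,6.000)–(7.000,5.761)
cell (6,6): code 1100 → (6.427,7.000)–(6.753,6.000)
cell (6,7): code 1100 → (6.864,8.000)–(6.427,7.000)
cell (6,8): code 1000 → (7.000,8.123)–(6.864,8.000)
cell (7,5): code 0110 → (7.000,5.761)–(8.000,5.479)
cell (7,8): code 1001 → (8.000,8.399)–(7.000,8.123)
cell (8,5): code 0110 → (8.000,5.479)–(9.000,5.950)
cell (8,7): code 1011 → (9.000,7.884)–(8.894,8.000)
cell (8,8): code 0001 → (8.894,8.000)–(8.000,8.399)
cell (9,5): code 0010 → (9.000,5.950)–(9.046,6.000)
cell (9,6): code 0011 → (9.046,6.000)–(9.356,7.000)
cell (9,7): code 0001 → (9.356,7.000)–(9.000,7.884)
total: 18 segments, chained into 2 closed loop(s), length Σ = 14.037704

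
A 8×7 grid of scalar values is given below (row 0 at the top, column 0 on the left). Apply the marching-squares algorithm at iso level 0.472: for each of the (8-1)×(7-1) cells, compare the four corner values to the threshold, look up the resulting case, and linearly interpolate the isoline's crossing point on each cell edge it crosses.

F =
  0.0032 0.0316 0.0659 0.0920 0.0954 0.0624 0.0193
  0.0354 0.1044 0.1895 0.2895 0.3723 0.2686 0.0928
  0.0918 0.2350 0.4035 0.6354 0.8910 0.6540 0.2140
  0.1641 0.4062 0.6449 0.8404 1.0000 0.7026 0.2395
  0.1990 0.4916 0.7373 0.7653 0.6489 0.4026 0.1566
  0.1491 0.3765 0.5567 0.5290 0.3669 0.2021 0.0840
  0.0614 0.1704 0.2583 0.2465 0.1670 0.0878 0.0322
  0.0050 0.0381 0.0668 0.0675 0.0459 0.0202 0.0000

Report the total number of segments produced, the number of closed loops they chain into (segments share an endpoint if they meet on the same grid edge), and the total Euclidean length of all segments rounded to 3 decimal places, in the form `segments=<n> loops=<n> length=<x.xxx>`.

segments=18 loops=1 length=13.182

cell (1,2): code 0100 → (1.528,3.000)–(2.000,2.295)
cell (1,3): code 1100 → (1.192,4.000)–(1.528,3.000)
cell (1,4): code 1100 → (1.528,5.000)–(1.192,4.000)
cell (1,5): code 1000 → (2.000,5.414)–(1.528,5.000)
cell (2,1): code 0100 → (2.284,2.000)–(3.000,1.276)
cell (2,2): code 1110 → (2.000,2.295)–(2.284,2.000)
cell (2,5): code 1001 → (3.000,5.498)–(2.000,5.414)
cell (3,0): code 0100 → (3.770,1.000)–(4.000,0.933)
cell (3,1): code 1110 → (3.000,1.276)–(3.770,1.000)
cell (3,4): code 1011 → (4.000,4.718)–(3.769,5.000)
cell (3,5): code 0001 → (3.769,5.000)–(3.000,5.498)
cell (4,0): code 0010 → (4.000,0.933)–(4.170,1.000)
cell (4,1): code 0111 → (4.170,1.000)–(5.000,1.530)
cell (4,3): code 1011 → (5.000,3.352)–(4.627,4.000)
cell (4,4): code 0001 → (4.627,4.000)–(4.000,4.718)
cell (5,1): code 0010 → (5.000,1.530)–(5.284,2.000)
cell (5,2): code 0011 → (5.284,2.000)–(5.202,3.000)
cell (5,3): code 0001 → (5.202,3.000)–(5.000,3.352)
total: 18 segments, chained into 1 closed loop(s), length Σ = 13.182105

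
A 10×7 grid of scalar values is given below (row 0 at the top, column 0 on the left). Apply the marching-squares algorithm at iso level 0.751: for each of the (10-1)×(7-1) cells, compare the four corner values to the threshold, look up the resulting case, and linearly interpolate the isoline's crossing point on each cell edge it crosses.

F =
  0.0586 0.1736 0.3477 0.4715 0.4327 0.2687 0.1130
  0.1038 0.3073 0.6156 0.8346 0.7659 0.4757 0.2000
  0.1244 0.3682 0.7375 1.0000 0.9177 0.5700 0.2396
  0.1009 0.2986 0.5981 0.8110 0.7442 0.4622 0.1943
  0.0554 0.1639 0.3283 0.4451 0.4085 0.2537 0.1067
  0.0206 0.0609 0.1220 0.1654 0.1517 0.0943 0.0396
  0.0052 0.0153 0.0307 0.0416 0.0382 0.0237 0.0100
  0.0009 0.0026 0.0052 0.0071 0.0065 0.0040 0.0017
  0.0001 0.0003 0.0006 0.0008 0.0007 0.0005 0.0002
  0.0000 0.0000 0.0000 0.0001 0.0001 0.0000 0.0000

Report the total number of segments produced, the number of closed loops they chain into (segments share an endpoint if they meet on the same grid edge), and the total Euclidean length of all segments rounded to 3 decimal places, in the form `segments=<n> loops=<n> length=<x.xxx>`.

cell (0,2): code 0100 → (0.770,3.000)–(1.000,2.618)
cell (0,3): code 1100 → (0.955,4.000)–(0.770,3.000)
cell (0,4): code 1000 → (1.000,4.051)–(0.955,4.000)
cell (1,2): code 0110 → (1.000,2.618)–(2.000,2.051)
cell (1,4): code 1001 → (2.000,4.479)–(1.000,4.051)
cell (2,2): code 0110 → (2.000,2.051)–(3.000,2.718)
cell (2,3): code 1011 → (3.000,3.898)–(2.961,4.000)
cell (2,4): code 0001 → (2.961,4.000)–(2.000,4.479)
cell (3,2): code 0010 → (3.000,2.718)–(3.164,3.000)
cell (3,3): code 0001 → (3.164,3.000)–(3.000,3.898)
total: 10 segments, chained into 1 closed loop(s), length Σ = 7.392069

segments=10 loops=1 length=7.392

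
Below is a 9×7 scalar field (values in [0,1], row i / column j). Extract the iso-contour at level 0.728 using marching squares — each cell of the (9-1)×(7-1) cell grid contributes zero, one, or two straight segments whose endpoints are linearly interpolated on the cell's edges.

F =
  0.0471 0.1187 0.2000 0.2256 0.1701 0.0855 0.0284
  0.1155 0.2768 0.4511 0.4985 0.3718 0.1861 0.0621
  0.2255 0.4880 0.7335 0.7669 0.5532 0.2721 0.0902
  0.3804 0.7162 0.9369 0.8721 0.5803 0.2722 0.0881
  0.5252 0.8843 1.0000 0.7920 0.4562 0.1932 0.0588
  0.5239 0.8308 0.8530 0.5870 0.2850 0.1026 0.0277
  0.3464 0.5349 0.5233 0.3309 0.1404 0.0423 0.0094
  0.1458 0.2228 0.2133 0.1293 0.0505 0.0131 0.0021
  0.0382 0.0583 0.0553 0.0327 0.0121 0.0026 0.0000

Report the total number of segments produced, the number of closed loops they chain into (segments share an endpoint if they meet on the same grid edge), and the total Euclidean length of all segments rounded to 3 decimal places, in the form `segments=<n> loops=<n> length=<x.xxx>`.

segments=14 loops=1 length=10.165

cell (1,1): code 0100 → (1.981,2.000)–(2.000,1.978)
cell (1,2): code 1100 → (1.855,3.000)–(1.981,2.000)
cell (1,3): code 1000 → (2.000,3.182)–(1.855,3.000)
cell (2,1): code 0110 → (2.000,1.978)–(3.000,1.053)
cell (2,3): code 1001 → (3.000,3.494)–(2.000,3.182)
cell (3,0): code 0100 → (3.070,1.000)–(4.000,0.565)
cell (3,1): code 1110 → (3.000,1.053)–(3.070,1.000)
cell (3,3): code 1001 → (4.000,3.191)–(3.000,3.494)
cell (4,0): code 0110 → (4.000,0.565)–(5.000,0.665)
cell (4,2): code 1011 → (5.000,2.470)–(4.312,3.000)
cell (4,3): code 0001 → (4.312,3.000)–(4.000,3.191)
cell (5,0): code 0010 → (5.000,0.665)–(5.347,1.000)
cell (5,1): code 0011 → (5.347,1.000)–(5.379,2.000)
cell (5,2): code 0001 → (5.379,2.000)–(5.000,2.470)
total: 14 segments, chained into 1 closed loop(s), length Σ = 10.165201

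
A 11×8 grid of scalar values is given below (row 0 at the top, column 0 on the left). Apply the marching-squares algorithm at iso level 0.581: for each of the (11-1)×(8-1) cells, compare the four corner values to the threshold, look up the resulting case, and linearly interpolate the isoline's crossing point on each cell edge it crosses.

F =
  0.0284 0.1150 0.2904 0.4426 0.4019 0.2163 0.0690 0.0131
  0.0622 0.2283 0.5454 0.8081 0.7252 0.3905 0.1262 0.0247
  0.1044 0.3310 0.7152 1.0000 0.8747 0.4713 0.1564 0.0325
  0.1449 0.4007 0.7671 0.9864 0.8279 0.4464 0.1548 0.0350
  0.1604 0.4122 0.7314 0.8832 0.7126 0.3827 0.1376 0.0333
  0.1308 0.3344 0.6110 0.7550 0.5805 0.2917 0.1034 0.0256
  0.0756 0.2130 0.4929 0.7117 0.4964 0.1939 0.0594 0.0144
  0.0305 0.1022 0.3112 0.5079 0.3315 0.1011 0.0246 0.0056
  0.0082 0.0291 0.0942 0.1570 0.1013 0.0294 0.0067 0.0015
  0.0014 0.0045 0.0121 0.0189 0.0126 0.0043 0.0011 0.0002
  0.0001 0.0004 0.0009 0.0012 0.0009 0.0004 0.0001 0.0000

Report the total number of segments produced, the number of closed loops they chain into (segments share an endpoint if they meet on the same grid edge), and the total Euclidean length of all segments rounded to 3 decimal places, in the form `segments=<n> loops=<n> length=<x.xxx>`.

segments=18 loops=1 length=15.002

cell (0,2): code 0100 → (0.379,3.000)–(1.000,2.136)
cell (0,3): code 1100 → (0.554,4.000)–(0.379,3.000)
cell (0,4): code 1000 → (1.000,4.431)–(0.554,4.000)
cell (1,1): code 0100 → (1.210,2.000)–(2.000,1.651)
cell (1,2): code 1110 → (1.000,2.136)–(1.210,2.000)
cell (1,4): code 1001 → (2.000,4.728)–(1.000,4.431)
cell (2,1): code 0110 → (2.000,1.651)–(3.000,1.492)
cell (2,4): code 1001 → (3.000,4.647)–(2.000,4.728)
cell (3,1): code 0110 → (3.000,1.492)–(4.000,1.529)
cell (3,4): code 1001 → (4.000,4.399)–(3.000,4.647)
cell (4,1): code 0110 → (4.000,1.529)–(5.000,1.892)
cell (4,3): code 1011 → (5.000,3.997)–(4.996,4.000)
cell (4,4): code 0001 → (4.996,4.000)–(4.000,4.399)
cell (5,1): code 0010 → (5.000,1.892)–(5.254,2.000)
cell (5,2): code 0111 → (5.254,2.000)–(6.000,2.403)
cell (5,3): code 1001 → (6.000,3.607)–(5.000,3.997)
cell (6,2): code 0010 → (6.000,2.403)–(6.641,3.000)
cell (6,3): code 0001 → (6.641,3.000)–(6.000,3.607)
total: 18 segments, chained into 1 closed loop(s), length Σ = 15.002157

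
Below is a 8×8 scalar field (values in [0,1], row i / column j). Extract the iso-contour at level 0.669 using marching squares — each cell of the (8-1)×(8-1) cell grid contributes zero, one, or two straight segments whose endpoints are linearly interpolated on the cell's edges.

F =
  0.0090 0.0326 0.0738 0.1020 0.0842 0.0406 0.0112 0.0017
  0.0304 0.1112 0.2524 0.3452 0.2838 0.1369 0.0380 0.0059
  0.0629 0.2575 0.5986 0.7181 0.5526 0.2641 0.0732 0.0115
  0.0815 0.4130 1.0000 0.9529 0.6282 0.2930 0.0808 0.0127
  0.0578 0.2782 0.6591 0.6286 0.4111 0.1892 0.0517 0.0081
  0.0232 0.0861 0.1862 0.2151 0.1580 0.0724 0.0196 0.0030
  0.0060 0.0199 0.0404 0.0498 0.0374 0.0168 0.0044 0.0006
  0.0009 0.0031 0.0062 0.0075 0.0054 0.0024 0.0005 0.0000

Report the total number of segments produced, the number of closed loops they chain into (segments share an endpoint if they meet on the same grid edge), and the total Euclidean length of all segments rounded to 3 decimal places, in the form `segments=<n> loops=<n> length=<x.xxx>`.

segments=8 loops=1 length=6.889

cell (1,2): code 0100 → (1.868,3.000)–(2.000,2.589)
cell (1,3): code 1000 → (2.000,3.297)–(1.868,3.000)
cell (2,1): code 0100 → (2.175,2.000)–(3.000,1.436)
cell (2,2): code 1110 → (2.000,2.589)–(2.175,2.000)
cell (2,3): code 1001 → (3.000,3.874)–(2.000,3.297)
cell (3,1): code 0010 → (3.000,1.436)–(3.971,2.000)
cell (3,2): code 0011 → (3.971,2.000)–(3.875,3.000)
cell (3,3): code 0001 → (3.875,3.000)–(3.000,3.874)
total: 8 segments, chained into 1 closed loop(s), length Σ = 6.889202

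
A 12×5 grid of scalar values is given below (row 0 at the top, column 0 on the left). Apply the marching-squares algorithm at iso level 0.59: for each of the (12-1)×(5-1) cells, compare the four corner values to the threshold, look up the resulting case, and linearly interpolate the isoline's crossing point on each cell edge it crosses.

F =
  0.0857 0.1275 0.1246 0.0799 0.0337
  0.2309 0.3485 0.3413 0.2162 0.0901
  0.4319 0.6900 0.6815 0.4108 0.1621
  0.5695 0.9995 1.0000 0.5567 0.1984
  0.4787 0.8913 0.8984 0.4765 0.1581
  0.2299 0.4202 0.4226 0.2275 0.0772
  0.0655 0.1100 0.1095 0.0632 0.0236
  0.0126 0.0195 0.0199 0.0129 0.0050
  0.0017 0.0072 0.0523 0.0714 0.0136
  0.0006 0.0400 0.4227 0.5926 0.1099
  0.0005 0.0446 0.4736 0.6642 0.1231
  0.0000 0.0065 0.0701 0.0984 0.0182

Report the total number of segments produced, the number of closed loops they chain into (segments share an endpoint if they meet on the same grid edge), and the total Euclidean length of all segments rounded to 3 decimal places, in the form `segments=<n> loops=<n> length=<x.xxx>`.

cell (1,0): code 0100 → (1.707,1.000)–(2.000,0.613)
cell (1,1): code 1100 → (1.731,2.000)–(1.707,1.000)
cell (1,2): code 1000 → (2.000,2.338)–(1.731,2.000)
cell (2,0): code 0110 → (2.000,0.613)–(3.000,0.048)
cell (2,2): code 1001 → (3.000,2.925)–(2.000,2.338)
cell (3,0): code 0110 → (3.000,0.048)–(4.000,0.270)
cell (3,2): code 1001 → (4.000,2.731)–(3.000,2.925)
cell (4,0): code 0010 → (4.000,0.270)–(4.640,1.000)
cell (4,1): code 0011 → (4.640,1.000)–(4.648,2.000)
cell (4,2): code 0001 → (4.648,2.000)–(4.000,2.731)
cell (8,2): code 0100 → (8.995,3.000)–(9.000,2.985)
cell (8,3): code 1000 → (9.000,3.005)–(8.995,3.000)
cell (9,2): code 0110 → (9.000,2.985)–(10.000,2.611)
cell (9,3): code 1001 → (10.000,3.137)–(9.000,3.005)
cell (10,2): code 0010 → (10.000,2.611)–(10.131,3.000)
cell (10,3): code 0001 → (10.131,3.000)–(10.000,3.137)
total: 16 segments, chained into 2 closed loop(s), length Σ = 11.916882

segments=16 loops=2 length=11.917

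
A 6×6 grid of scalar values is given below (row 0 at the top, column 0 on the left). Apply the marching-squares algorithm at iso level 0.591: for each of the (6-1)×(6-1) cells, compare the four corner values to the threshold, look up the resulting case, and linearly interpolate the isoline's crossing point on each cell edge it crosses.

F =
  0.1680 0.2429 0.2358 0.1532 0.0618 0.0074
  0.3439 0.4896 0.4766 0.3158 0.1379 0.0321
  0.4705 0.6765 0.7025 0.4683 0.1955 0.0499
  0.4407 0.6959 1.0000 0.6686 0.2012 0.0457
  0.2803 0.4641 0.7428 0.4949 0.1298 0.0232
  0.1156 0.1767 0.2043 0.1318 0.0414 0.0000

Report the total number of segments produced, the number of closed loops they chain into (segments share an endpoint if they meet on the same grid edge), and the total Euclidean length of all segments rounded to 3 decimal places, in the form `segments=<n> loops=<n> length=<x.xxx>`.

segments=12 loops=1 length=8.295

cell (1,0): code 0100 → (1.543,1.000)–(2.000,0.585)
cell (1,1): code 1100 → (1.506,2.000)–(1.543,1.000)
cell (1,2): code 1000 → (2.000,2.476)–(1.506,2.000)
cell (2,0): code 0110 → (2.000,0.585)–(3.000,0.589)
cell (2,2): code 1101 → (2.613,3.000)–(2.000,2.476)
cell (2,3): code 1000 → (3.000,3.166)–(2.613,3.000)
cell (3,0): code 0010 → (3.000,0.589)–(3.453,1.000)
cell (3,1): code 0111 → (3.453,1.000)–(4.000,1.455)
cell (3,2): code 1011 → (4.000,2.612)–(3.447,3.000)
cell (3,3): code 0001 → (3.447,3.000)–(3.000,3.166)
cell (4,1): code 0010 → (4.000,1.455)–(4.282,2.000)
cell (4,2): code 0001 → (4.282,2.000)–(4.000,2.612)
total: 12 segments, chained into 1 closed loop(s), length Σ = 8.294655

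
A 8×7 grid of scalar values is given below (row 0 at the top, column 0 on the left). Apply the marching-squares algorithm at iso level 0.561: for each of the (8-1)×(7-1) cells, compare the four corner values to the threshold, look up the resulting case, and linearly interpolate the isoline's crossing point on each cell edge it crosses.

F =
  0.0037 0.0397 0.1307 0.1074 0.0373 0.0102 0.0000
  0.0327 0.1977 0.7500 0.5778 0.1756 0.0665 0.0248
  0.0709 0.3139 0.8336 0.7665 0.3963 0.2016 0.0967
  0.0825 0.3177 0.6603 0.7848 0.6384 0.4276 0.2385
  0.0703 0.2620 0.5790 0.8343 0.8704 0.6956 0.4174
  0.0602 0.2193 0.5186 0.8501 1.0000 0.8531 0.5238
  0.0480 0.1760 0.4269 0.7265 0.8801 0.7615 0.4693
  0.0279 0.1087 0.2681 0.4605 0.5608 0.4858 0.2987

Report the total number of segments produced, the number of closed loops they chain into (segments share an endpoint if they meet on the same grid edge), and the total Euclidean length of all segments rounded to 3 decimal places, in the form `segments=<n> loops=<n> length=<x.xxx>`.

cell (0,1): code 0100 → (0.695,2.000)–(1.000,1.658)
cell (0,2): code 1100 → (0.964,3.000)–(0.695,2.000)
cell (0,3): code 1000 → (1.000,3.042)–(0.964,3.000)
cell (1,1): code 0110 → (1.000,1.658)–(2.000,1.475)
cell (1,3): code 1001 → (2.000,3.555)–(1.000,3.042)
cell (2,1): code 0110 → (2.000,1.475)–(3.000,1.710)
cell (2,3): code 1101 → (2.680,4.000)–(2.000,3.555)
cell (2,4): code 1000 → (3.000,4.367)–(2.680,4.000)
cell (3,1): code 0110 → (3.000,1.710)–(4.000,1.943)
cell (3,4): code 1101 → (3.498,5.000)–(3.000,4.367)
cell (3,5): code 1000 → (4.000,5.484)–(3.498,5.000)
cell (4,1): code 0010 → (4.000,1.943)–(4.298,2.000)
cell (4,2): code 0111 → (4.298,2.000)–(5.000,2.128)
cell (4,5): code 1001 → (5.000,5.887)–(4.000,5.484)
cell (5,2): code 0110 → (5.000,2.128)–(6.000,2.448)
cell (5,5): code 1001 → (6.000,5.686)–(5.000,5.887)
cell (6,2): code 0010 → (6.000,2.448)–(6.622,3.000)
cell (6,3): code 0011 → (6.622,3.000)–(6.999,4.000)
cell (6,4): code 0011 → (6.999,4.000)–(6.727,5.000)
cell (6,5): code 0001 → (6.727,5.000)–(6.000,5.686)
total: 20 segments, chained into 1 closed loop(s), length Σ = 16.647874

segments=20 loops=1 length=16.648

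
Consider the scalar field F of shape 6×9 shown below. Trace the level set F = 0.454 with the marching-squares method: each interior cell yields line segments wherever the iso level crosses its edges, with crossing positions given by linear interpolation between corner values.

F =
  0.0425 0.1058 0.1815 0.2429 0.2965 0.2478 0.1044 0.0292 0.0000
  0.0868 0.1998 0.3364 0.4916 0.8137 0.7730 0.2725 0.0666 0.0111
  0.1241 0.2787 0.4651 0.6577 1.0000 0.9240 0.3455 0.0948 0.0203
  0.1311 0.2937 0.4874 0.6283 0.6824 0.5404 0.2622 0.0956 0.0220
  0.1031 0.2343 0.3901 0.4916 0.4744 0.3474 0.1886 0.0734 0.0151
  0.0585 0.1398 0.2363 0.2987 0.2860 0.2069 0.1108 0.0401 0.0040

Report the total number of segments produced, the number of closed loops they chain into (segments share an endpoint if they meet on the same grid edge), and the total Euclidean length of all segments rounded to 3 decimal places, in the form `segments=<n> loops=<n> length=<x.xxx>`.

cell (0,2): code 0100 → (0.849,3.000)–(1.000,2.758)
cell (0,3): code 1100 → (0.305,4.000)–(0.849,3.000)
cell (0,4): code 1100 → (0.393,5.000)–(0.305,4.000)
cell (0,5): code 1000 → (1.000,5.637)–(0.393,5.000)
cell (1,1): code 0100 → (1.914,2.000)–(2.000,1.940)
cell (1,2): code 1110 → (1.000,2.758)–(1.914,2.000)
cell (1,5): code 1001 → (2.000,5.812)–(1.000,5.637)
cell (2,1): code 0110 → (2.000,1.940)–(3.000,1.828)
cell (2,5): code 1001 → (3.000,5.311)–(2.000,5.812)
cell (3,1): code 0010 → (3.000,1.828)–(3.343,2.000)
cell (3,2): code 0111 → (3.343,2.000)–(4.000,2.630)
cell (3,4): code 1011 → (4.000,4.161)–(3.448,5.000)
cell (3,5): code 0001 → (3.448,5.000)–(3.000,5.311)
cell (4,2): code 0010 → (4.000,2.630)–(4.195,3.000)
cell (4,3): code 0011 → (4.195,3.000)–(4.108,4.000)
cell (4,4): code 0001 → (4.108,4.000)–(4.000,4.161)
total: 16 segments, chained into 1 closed loop(s), length Σ = 12.200293

segments=16 loops=1 length=12.200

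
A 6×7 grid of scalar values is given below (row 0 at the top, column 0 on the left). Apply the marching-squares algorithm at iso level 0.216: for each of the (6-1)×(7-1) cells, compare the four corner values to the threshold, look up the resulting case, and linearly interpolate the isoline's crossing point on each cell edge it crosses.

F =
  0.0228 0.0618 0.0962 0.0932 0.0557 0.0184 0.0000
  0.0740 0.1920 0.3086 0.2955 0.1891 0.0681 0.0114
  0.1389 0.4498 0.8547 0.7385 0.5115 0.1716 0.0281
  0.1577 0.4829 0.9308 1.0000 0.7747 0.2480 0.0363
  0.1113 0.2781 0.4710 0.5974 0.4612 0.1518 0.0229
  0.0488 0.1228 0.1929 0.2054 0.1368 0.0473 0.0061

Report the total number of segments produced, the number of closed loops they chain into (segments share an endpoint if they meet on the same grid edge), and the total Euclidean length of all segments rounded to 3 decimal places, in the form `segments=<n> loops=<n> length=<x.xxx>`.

cell (0,1): code 0100 → (0.564,2.000)–(1.000,1.206)
cell (0,2): code 1100 → (0.607,3.000)–(0.564,2.000)
cell (0,3): code 1000 → (1.000,3.747)–(0.607,3.000)
cell (1,0): code 0100 → (1.093,1.000)–(2.000,0.248)
cell (1,1): code 1110 → (1.000,1.206)–(1.093,1.000)
cell (1,3): code 1101 → (1.083,4.000)–(1.000,3.747)
cell (1,4): code 1000 → (2.000,4.869)–(1.083,4.000)
cell (2,0): code 0110 → (2.000,0.248)–(3.000,0.179)
cell (2,4): code 1101 → (2.581,5.000)–(2.000,4.869)
cell (2,5): code 1000 → (3.000,5.151)–(2.581,5.000)
cell (3,0): code 0110 → (3.000,0.179)–(4.000,0.628)
cell (3,4): code 1011 → (4.000,4.793)–(3.333,5.000)
cell (3,5): code 0001 → (3.333,5.000)–(3.000,5.151)
cell (4,0): code 0010 → (4.000,0.628)–(4.400,1.000)
cell (4,1): code 0011 → (4.400,1.000)–(4.917,2.000)
cell (4,2): code 0011 → (4.917,2.000)–(4.973,3.000)
cell (4,3): code 0011 → (4.973,3.000)–(4.756,4.000)
cell (4,4): code 0001 → (4.756,4.000)–(4.000,4.793)
total: 18 segments, chained into 1 closed loop(s), length Σ = 14.680307

segments=18 loops=1 length=14.680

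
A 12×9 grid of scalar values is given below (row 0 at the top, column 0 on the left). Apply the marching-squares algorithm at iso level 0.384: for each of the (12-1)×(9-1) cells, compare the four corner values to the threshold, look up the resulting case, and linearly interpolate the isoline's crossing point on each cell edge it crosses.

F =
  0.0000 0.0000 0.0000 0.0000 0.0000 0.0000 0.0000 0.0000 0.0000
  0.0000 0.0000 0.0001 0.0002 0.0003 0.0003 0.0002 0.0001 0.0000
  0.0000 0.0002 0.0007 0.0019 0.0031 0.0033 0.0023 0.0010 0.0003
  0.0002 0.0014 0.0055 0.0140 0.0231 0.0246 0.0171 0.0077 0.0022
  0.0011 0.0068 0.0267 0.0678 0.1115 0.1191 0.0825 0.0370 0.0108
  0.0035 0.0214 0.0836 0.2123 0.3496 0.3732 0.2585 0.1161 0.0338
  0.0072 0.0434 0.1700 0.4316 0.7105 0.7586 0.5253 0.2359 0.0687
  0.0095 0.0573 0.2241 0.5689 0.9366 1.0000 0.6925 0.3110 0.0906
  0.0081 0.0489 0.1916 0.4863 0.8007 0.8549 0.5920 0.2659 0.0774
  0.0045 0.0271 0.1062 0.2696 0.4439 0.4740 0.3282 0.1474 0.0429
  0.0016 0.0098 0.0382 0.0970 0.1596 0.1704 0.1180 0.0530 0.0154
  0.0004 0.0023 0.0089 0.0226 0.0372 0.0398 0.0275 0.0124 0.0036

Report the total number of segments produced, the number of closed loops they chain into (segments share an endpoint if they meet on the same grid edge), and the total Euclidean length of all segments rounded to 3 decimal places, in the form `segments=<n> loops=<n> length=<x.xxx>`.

segments=16 loops=1 length=13.427

cell (5,2): code 0100 → (5.783,3.000)–(6.000,2.818)
cell (5,3): code 1100 → (5.095,4.000)–(5.783,3.000)
cell (5,4): code 1100 → (5.028,5.000)–(5.095,4.000)
cell (5,5): code 1100 → (5.470,6.000)–(5.028,5.000)
cell (5,6): code 1000 → (6.000,6.488)–(5.470,6.000)
cell (6,2): code 0110 → (6.000,2.818)–(7.000,2.464)
cell (6,6): code 1001 → (7.000,6.809)–(6.000,6.488)
cell (7,2): code 0110 → (7.000,2.464)–(8.000,2.653)
cell (7,6): code 1001 → (8.000,6.638)–(7.000,6.809)
cell (8,2): code 0010 → (8.000,2.653)–(8.472,3.000)
cell (8,3): code 0111 → (8.472,3.000)–(9.000,3.656)
cell (8,5): code 1011 → (9.000,5.617)–(8.788,6.000)
cell (8,6): code 0001 → (8.788,6.000)–(8.000,6.638)
cell (9,3): code 0010 → (9.000,3.656)–(9.211,4.000)
cell (9,4): code 0011 → (9.211,4.000)–(9.296,5.000)
cell (9,5): code 0001 → (9.296,5.000)–(9.000,5.617)
total: 16 segments, chained into 1 closed loop(s), length Σ = 13.427371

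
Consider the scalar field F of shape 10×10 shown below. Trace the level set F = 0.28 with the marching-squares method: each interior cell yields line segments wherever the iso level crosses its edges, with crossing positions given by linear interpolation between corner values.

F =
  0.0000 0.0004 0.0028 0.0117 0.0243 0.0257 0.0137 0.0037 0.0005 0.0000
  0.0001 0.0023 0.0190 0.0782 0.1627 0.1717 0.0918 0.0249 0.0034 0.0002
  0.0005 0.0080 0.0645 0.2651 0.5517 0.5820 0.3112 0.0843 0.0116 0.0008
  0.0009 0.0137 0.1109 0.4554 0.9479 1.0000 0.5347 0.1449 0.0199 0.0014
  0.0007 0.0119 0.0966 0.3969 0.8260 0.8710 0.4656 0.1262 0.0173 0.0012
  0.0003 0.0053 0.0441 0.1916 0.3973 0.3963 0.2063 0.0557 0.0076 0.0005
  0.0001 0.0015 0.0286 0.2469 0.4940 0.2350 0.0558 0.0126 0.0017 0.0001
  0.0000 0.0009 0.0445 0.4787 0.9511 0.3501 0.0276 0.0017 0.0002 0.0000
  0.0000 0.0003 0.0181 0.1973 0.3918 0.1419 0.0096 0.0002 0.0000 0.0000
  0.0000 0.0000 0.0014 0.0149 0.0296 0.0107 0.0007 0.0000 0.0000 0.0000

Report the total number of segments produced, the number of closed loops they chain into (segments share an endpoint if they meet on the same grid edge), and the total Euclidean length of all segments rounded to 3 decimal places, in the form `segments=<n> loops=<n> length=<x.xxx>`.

cell (1,3): code 0100 → (1.302,4.000)–(2.000,3.052)
cell (1,4): code 1100 → (1.264,5.000)–(1.302,4.000)
cell (1,5): code 1100 → (1.858,6.000)–(1.264,5.000)
cell (1,6): code 1000 → (2.000,6.138)–(1.858,6.000)
cell (2,2): code 0100 → (2.078,3.000)–(3.000,2.491)
cell (2,3): code 1110 → (2.000,3.052)–(2.078,3.000)
cell (2,6): code 1001 → (3.000,6.653)–(2.000,6.138)
cell (3,2): code 0110 → (3.000,2.491)–(4.000,2.611)
cell (3,6): code 1001 → (4.000,6.547)–(3.000,6.653)
cell (4,2): code 0010 → (4.000,2.611)–(4.569,3.000)
cell (4,3): code 0111 → (4.569,3.000)–(5.000,3.430)
cell (4,5): code 1011 → (5.000,5.612)–(4.716,6.000)
cell (4,6): code 0001 → (4.716,6.000)–(4.000,6.547)
cell (5,3): code 0110 → (5.000,3.430)–(6.000,3.134)
cell (5,4): code 1011 → (6.000,4.826)–(5.721,5.000)
cell (5,5): code 0001 → (5.721,5.000)–(5.000,5.612)
cell (6,2): code 0100 → (6.143,3.000)–(7.000,2.542)
cell (6,3): code 1110 → (6.000,3.134)–(6.143,3.000)
cell (6,4): code 1101 → (6.391,5.000)–(6.000,4.826)
cell (6,5): code 1000 → (7.000,5.217)–(6.391,5.000)
cell (7,2): code 0010 → (7.000,2.542)–(7.706,3.000)
cell (7,3): code 0111 → (7.706,3.000)–(8.000,3.425)
cell (7,4): code 1011 → (8.000,4.447)–(7.337,5.000)
cell (7,5): code 0001 → (7.337,5.000)–(7.000,5.217)
cell (8,3): code 0010 → (8.000,3.425)–(8.309,4.000)
cell (8,4): code 0001 → (8.309,4.000)–(8.000,4.447)
total: 26 segments, chained into 1 closed loop(s), length Σ = 18.881533

segments=26 loops=1 length=18.882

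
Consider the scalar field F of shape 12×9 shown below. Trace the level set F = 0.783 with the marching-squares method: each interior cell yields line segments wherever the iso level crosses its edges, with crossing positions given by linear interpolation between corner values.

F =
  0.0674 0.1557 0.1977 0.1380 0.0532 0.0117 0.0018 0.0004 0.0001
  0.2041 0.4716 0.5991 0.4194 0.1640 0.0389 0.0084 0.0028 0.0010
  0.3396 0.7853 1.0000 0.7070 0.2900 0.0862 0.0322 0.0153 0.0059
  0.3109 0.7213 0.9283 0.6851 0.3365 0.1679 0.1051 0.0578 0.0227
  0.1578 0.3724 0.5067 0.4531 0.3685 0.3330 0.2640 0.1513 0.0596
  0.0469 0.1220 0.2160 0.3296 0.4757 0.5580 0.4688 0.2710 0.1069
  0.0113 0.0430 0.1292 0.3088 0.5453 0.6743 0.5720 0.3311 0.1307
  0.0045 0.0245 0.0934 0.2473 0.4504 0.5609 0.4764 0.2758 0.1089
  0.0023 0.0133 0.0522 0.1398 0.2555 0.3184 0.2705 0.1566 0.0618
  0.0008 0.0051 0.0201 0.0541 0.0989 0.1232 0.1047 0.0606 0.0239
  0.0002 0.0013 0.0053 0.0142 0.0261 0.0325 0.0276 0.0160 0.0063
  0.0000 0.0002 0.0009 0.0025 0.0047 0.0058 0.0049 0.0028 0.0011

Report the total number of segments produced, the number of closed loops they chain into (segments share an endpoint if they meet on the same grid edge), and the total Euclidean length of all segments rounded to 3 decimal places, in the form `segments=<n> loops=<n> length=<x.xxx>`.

cell (1,0): code 0100 → (1.993,1.000)–(2.000,0.995)
cell (1,1): code 1100 → (1.459,2.000)–(1.993,1.000)
cell (1,2): code 1000 → (2.000,2.741)–(1.459,2.000)
cell (2,0): code 0010 → (2.000,0.995)–(2.036,1.000)
cell (2,1): code 0111 → (2.036,1.000)–(3.000,1.298)
cell (2,2): code 1001 → (3.000,2.597)–(2.000,2.741)
cell (3,1): code 0010 → (3.000,1.298)–(3.345,2.000)
cell (3,2): code 0001 → (3.345,2.000)–(3.000,2.597)
total: 8 segments, chained into 1 closed loop(s), length Σ = 5.587214

segments=8 loops=1 length=5.587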